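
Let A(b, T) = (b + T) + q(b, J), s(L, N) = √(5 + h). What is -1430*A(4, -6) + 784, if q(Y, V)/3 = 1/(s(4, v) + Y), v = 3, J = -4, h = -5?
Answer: 5143/2 ≈ 2571.5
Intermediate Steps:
s(L, N) = 0 (s(L, N) = √(5 - 5) = √0 = 0)
q(Y, V) = 3/Y (q(Y, V) = 3/(0 + Y) = 3/Y)
A(b, T) = T + b + 3/b (A(b, T) = (b + T) + 3/b = (T + b) + 3/b = T + b + 3/b)
-1430*A(4, -6) + 784 = -1430*(-6 + 4 + 3/4) + 784 = -1430*(-6 + 4 + 3*(¼)) + 784 = -1430*(-6 + 4 + ¾) + 784 = -1430*(-5/4) + 784 = 3575/2 + 784 = 5143/2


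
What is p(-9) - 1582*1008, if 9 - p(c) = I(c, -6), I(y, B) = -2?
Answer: -1594645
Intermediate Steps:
p(c) = 11 (p(c) = 9 - 1*(-2) = 9 + 2 = 11)
p(-9) - 1582*1008 = 11 - 1582*1008 = 11 - 1594656 = -1594645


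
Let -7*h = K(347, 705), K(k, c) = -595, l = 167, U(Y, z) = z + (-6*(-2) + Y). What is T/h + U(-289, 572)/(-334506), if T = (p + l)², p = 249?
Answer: 57888245261/28433010 ≈ 2036.0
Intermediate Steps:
U(Y, z) = 12 + Y + z (U(Y, z) = z + (12 + Y) = 12 + Y + z)
T = 173056 (T = (249 + 167)² = 416² = 173056)
h = 85 (h = -⅐*(-595) = 85)
T/h + U(-289, 572)/(-334506) = 173056/85 + (12 - 289 + 572)/(-334506) = 173056*(1/85) + 295*(-1/334506) = 173056/85 - 295/334506 = 57888245261/28433010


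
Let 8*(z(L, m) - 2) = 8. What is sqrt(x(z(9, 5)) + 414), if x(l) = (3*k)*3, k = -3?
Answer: 3*sqrt(43) ≈ 19.672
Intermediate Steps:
z(L, m) = 3 (z(L, m) = 2 + (1/8)*8 = 2 + 1 = 3)
x(l) = -27 (x(l) = (3*(-3))*3 = -9*3 = -27)
sqrt(x(z(9, 5)) + 414) = sqrt(-27 + 414) = sqrt(387) = 3*sqrt(43)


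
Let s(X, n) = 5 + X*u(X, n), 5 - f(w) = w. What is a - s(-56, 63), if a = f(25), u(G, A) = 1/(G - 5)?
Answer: -1581/61 ≈ -25.918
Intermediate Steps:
f(w) = 5 - w
u(G, A) = 1/(-5 + G)
s(X, n) = 5 + X/(-5 + X)
a = -20 (a = 5 - 1*25 = 5 - 25 = -20)
a - s(-56, 63) = -20 - (-25 + 6*(-56))/(-5 - 56) = -20 - (-25 - 336)/(-61) = -20 - (-1)*(-361)/61 = -20 - 1*361/61 = -20 - 361/61 = -1581/61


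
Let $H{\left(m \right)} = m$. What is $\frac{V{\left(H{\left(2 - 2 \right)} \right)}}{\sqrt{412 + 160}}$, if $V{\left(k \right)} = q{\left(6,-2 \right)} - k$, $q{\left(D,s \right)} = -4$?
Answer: $- \frac{2 \sqrt{143}}{143} \approx -0.16725$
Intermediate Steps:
$V{\left(k \right)} = -4 - k$
$\frac{V{\left(H{\left(2 - 2 \right)} \right)}}{\sqrt{412 + 160}} = \frac{-4 - \left(2 - 2\right)}{\sqrt{412 + 160}} = \frac{-4 - 0}{\sqrt{572}} = \frac{-4 + 0}{2 \sqrt{143}} = - 4 \frac{\sqrt{143}}{286} = - \frac{2 \sqrt{143}}{143}$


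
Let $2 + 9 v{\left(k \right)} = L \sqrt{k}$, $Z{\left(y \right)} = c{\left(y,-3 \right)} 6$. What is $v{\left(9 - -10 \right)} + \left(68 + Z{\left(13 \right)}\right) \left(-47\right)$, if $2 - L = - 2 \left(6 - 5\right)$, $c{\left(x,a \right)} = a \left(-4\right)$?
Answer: $- \frac{59222}{9} + \frac{4 \sqrt{19}}{9} \approx -6578.3$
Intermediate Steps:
$c{\left(x,a \right)} = - 4 a$
$Z{\left(y \right)} = 72$ ($Z{\left(y \right)} = \left(-4\right) \left(-3\right) 6 = 12 \cdot 6 = 72$)
$L = 4$ ($L = 2 - - 2 \left(6 - 5\right) = 2 - \left(-2\right) 1 = 2 - -2 = 2 + 2 = 4$)
$v{\left(k \right)} = - \frac{2}{9} + \frac{4 \sqrt{k}}{9}$
$v{\left(9 - -10 \right)} + \left(68 + Z{\left(13 \right)}\right) \left(-47\right) = \left(- \frac{2}{9} + \frac{4 \sqrt{9 - -10}}{9}\right) + \left(68 + 72\right) \left(-47\right) = \left(- \frac{2}{9} + \frac{4 \sqrt{9 + 10}}{9}\right) + 140 \left(-47\right) = \left(- \frac{2}{9} + \frac{4 \sqrt{19}}{9}\right) - 6580 = - \frac{59222}{9} + \frac{4 \sqrt{19}}{9}$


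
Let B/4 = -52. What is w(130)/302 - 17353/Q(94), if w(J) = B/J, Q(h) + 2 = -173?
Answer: 374309/3775 ≈ 99.155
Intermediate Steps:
B = -208 (B = 4*(-52) = -208)
Q(h) = -175 (Q(h) = -2 - 173 = -175)
w(J) = -208/J
w(130)/302 - 17353/Q(94) = -208/130/302 - 17353/(-175) = -208*1/130*(1/302) - 17353*(-1/175) = -8/5*1/302 + 2479/25 = -4/755 + 2479/25 = 374309/3775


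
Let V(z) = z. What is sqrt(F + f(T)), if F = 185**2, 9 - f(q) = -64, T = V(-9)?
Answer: sqrt(34298) ≈ 185.20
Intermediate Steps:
T = -9
f(q) = 73 (f(q) = 9 - 1*(-64) = 9 + 64 = 73)
F = 34225
sqrt(F + f(T)) = sqrt(34225 + 73) = sqrt(34298)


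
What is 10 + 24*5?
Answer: 130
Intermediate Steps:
10 + 24*5 = 10 + 120 = 130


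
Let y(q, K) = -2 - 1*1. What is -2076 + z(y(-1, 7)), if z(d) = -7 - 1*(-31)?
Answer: -2052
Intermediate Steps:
y(q, K) = -3 (y(q, K) = -2 - 1 = -3)
z(d) = 24 (z(d) = -7 + 31 = 24)
-2076 + z(y(-1, 7)) = -2076 + 24 = -2052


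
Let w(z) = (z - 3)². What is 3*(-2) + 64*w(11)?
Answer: 4090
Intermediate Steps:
w(z) = (-3 + z)²
3*(-2) + 64*w(11) = 3*(-2) + 64*(-3 + 11)² = -6 + 64*8² = -6 + 64*64 = -6 + 4096 = 4090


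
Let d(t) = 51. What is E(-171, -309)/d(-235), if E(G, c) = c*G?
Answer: 17613/17 ≈ 1036.1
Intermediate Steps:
E(G, c) = G*c
E(-171, -309)/d(-235) = -171*(-309)/51 = 52839*(1/51) = 17613/17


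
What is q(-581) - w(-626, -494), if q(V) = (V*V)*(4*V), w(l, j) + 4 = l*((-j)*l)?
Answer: -978078504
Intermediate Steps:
w(l, j) = -4 - j*l² (w(l, j) = -4 + l*((-j)*l) = -4 + l*(-j*l) = -4 - j*l²)
q(V) = 4*V³ (q(V) = V²*(4*V) = 4*V³)
q(-581) - w(-626, -494) = 4*(-581)³ - (-4 - 1*(-494)*(-626)²) = 4*(-196122941) - (-4 - 1*(-494)*391876) = -784491764 - (-4 + 193586744) = -784491764 - 1*193586740 = -784491764 - 193586740 = -978078504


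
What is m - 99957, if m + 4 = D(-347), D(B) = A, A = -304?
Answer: -100265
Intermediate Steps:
D(B) = -304
m = -308 (m = -4 - 304 = -308)
m - 99957 = -308 - 99957 = -100265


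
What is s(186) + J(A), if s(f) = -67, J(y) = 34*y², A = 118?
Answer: 473349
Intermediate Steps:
s(186) + J(A) = -67 + 34*118² = -67 + 34*13924 = -67 + 473416 = 473349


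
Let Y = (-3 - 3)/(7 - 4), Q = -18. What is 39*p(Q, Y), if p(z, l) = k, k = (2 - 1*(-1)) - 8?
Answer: -195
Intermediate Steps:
Y = -2 (Y = -6/3 = -6*⅓ = -2)
k = -5 (k = (2 + 1) - 8 = 3 - 8 = -5)
p(z, l) = -5
39*p(Q, Y) = 39*(-5) = -195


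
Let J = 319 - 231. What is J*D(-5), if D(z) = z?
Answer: -440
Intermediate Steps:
J = 88
J*D(-5) = 88*(-5) = -440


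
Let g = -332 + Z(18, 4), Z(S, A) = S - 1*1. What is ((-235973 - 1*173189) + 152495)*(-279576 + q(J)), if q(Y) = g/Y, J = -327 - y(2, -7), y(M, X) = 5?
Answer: 23823552969639/332 ≈ 7.1758e+10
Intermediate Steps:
Z(S, A) = -1 + S (Z(S, A) = S - 1 = -1 + S)
J = -332 (J = -327 - 1*5 = -327 - 5 = -332)
g = -315 (g = -332 + (-1 + 18) = -332 + 17 = -315)
q(Y) = -315/Y
((-235973 - 1*173189) + 152495)*(-279576 + q(J)) = ((-235973 - 1*173189) + 152495)*(-279576 - 315/(-332)) = ((-235973 - 173189) + 152495)*(-279576 - 315*(-1/332)) = (-409162 + 152495)*(-279576 + 315/332) = -256667*(-92818917/332) = 23823552969639/332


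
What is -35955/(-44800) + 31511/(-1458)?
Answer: -135927041/6531840 ≈ -20.810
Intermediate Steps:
-35955/(-44800) + 31511/(-1458) = -35955*(-1/44800) + 31511*(-1/1458) = 7191/8960 - 31511/1458 = -135927041/6531840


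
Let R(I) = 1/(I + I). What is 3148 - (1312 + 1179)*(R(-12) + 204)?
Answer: -12117893/24 ≈ -5.0491e+5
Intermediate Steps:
R(I) = 1/(2*I)
3148 - (1312 + 1179)*(R(-12) + 204) = 3148 - (1312 + 1179)*((½)/(-12) + 204) = 3148 - 2491*((½)*(-1/12) + 204) = 3148 - 2491*(-1/24 + 204) = 3148 - 2491*4895/24 = 3148 - 1*12193445/24 = 3148 - 12193445/24 = -12117893/24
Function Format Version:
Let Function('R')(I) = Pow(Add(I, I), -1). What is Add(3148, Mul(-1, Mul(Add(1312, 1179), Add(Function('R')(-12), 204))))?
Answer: Rational(-12117893, 24) ≈ -5.0491e+5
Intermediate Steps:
Function('R')(I) = Mul(Rational(1, 2), Pow(I, -1)) (Function('R')(I) = Pow(Mul(2, I), -1) = Mul(Rational(1, 2), Pow(I, -1)))
Add(3148, Mul(-1, Mul(Add(1312, 1179), Add(Function('R')(-12), 204)))) = Add(3148, Mul(-1, Mul(Add(1312, 1179), Add(Mul(Rational(1, 2), Pow(-12, -1)), 204)))) = Add(3148, Mul(-1, Mul(2491, Add(Mul(Rational(1, 2), Rational(-1, 12)), 204)))) = Add(3148, Mul(-1, Mul(2491, Add(Rational(-1, 24), 204)))) = Add(3148, Mul(-1, Mul(2491, Rational(4895, 24)))) = Add(3148, Mul(-1, Rational(12193445, 24))) = Add(3148, Rational(-12193445, 24)) = Rational(-12117893, 24)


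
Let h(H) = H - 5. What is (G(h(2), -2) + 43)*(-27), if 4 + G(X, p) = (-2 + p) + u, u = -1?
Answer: -918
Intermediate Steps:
h(H) = -5 + H
G(X, p) = -7 + p (G(X, p) = -4 + ((-2 + p) - 1) = -4 + (-3 + p) = -7 + p)
(G(h(2), -2) + 43)*(-27) = ((-7 - 2) + 43)*(-27) = (-9 + 43)*(-27) = 34*(-27) = -918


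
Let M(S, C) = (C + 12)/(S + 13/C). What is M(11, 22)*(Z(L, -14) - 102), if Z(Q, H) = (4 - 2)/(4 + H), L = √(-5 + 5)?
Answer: -22484/75 ≈ -299.79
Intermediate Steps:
M(S, C) = (12 + C)/(S + 13/C)
L = 0 (L = √0 = 0)
Z(Q, H) = 2/(4 + H)
M(11, 22)*(Z(L, -14) - 102) = (22*(12 + 22)/(13 + 22*11))*(2/(4 - 14) - 102) = (22*34/(13 + 242))*(2/(-10) - 102) = (22*34/255)*(2*(-⅒) - 102) = (22*(1/255)*34)*(-⅕ - 102) = (44/15)*(-511/5) = -22484/75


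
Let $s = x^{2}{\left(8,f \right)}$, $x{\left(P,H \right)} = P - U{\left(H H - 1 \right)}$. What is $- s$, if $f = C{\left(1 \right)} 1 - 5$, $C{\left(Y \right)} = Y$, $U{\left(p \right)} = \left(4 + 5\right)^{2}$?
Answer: $-5329$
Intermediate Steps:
$U{\left(p \right)} = 81$ ($U{\left(p \right)} = 9^{2} = 81$)
$f = -4$ ($f = 1 \cdot 1 - 5 = 1 - 5 = -4$)
$x{\left(P,H \right)} = -81 + P$ ($x{\left(P,H \right)} = P - 81 = -81 + P$)
$s = 5329$ ($s = \left(-81 + 8\right)^{2} = \left(-73\right)^{2} = 5329$)
$- s = \left(-1\right) 5329 = -5329$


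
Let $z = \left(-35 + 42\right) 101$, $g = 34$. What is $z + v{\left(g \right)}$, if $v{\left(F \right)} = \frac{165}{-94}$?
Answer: $\frac{66293}{94} \approx 705.24$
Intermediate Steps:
$v{\left(F \right)} = - \frac{165}{94}$ ($v{\left(F \right)} = 165 \left(- \frac{1}{94}\right) = - \frac{165}{94}$)
$z = 707$ ($z = 7 \cdot 101 = 707$)
$z + v{\left(g \right)} = 707 - \frac{165}{94} = \frac{66293}{94}$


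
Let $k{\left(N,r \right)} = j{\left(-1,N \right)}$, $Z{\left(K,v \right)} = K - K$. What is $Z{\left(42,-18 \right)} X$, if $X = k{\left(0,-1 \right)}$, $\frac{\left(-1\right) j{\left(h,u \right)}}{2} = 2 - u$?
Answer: $0$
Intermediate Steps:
$Z{\left(K,v \right)} = 0$
$j{\left(h,u \right)} = -4 + 2 u$ ($j{\left(h,u \right)} = - 2 \left(2 - u\right) = -4 + 2 u$)
$k{\left(N,r \right)} = -4 + 2 N$
$X = -4$ ($X = -4 + 2 \cdot 0 = -4 + 0 = -4$)
$Z{\left(42,-18 \right)} X = 0 \left(-4\right) = 0$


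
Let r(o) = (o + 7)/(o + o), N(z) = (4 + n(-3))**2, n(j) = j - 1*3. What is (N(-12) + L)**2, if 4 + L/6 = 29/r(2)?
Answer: 29584/9 ≈ 3287.1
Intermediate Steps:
n(j) = -3 + j (n(j) = j - 3 = -3 + j)
N(z) = 4 (N(z) = (4 + (-3 - 3))**2 = (4 - 6)**2 = (-2)**2 = 4)
r(o) = (7 + o)/(2*o) (r(o) = (7 + o)/((2*o)) = (7 + o)*(1/(2*o)) = (7 + o)/(2*o))
L = 160/3 (L = -24 + 6*(29/(((1/2)*(7 + 2)/2))) = -24 + 6*(29/(((1/2)*(1/2)*9))) = -24 + 6*(29/(9/4)) = -24 + 6*(29*(4/9)) = -24 + 6*(116/9) = -24 + 232/3 = 160/3 ≈ 53.333)
(N(-12) + L)**2 = (4 + 160/3)**2 = (172/3)**2 = 29584/9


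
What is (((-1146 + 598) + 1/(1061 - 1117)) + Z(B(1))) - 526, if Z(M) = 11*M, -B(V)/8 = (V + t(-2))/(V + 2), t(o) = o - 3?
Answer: -160723/168 ≈ -956.68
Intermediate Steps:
t(o) = -3 + o
B(V) = -8*(-5 + V)/(2 + V) (B(V) = -8*(V + (-3 - 2))/(V + 2) = -8*(V - 5)/(2 + V) = -8*(-5 + V)/(2 + V))
(((-1146 + 598) + 1/(1061 - 1117)) + Z(B(1))) - 526 = (((-1146 + 598) + 1/(1061 - 1117)) + 11*(8*(5 - 1*1)/(2 + 1))) - 526 = ((-548 + 1/(-56)) + 11*(8*(5 - 1)/3)) - 526 = ((-548 - 1/56) + 11*(8*(1/3)*4)) - 526 = (-30689/56 + 11*(32/3)) - 526 = (-30689/56 + 352/3) - 526 = -72355/168 - 526 = -160723/168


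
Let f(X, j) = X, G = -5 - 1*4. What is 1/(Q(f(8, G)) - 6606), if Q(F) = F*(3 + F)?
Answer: -1/6518 ≈ -0.00015342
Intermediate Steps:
G = -9 (G = -5 - 4 = -9)
1/(Q(f(8, G)) - 6606) = 1/(8*(3 + 8) - 6606) = 1/(8*11 - 6606) = 1/(88 - 6606) = 1/(-6518) = -1/6518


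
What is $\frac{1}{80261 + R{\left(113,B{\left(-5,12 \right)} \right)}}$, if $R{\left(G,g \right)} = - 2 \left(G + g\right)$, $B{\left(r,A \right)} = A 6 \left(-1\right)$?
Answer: $\frac{1}{80179} \approx 1.2472 \cdot 10^{-5}$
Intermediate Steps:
$B{\left(r,A \right)} = - 6 A$ ($B{\left(r,A \right)} = 6 A \left(-1\right) = - 6 A$)
$R{\left(G,g \right)} = - 2 G - 2 g$
$\frac{1}{80261 + R{\left(113,B{\left(-5,12 \right)} \right)}} = \frac{1}{80261 - \left(226 + 2 \left(\left(-6\right) 12\right)\right)} = \frac{1}{80261 - 82} = \frac{1}{80179}$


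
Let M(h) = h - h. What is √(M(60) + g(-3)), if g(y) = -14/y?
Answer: √42/3 ≈ 2.1602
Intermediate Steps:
M(h) = 0
√(M(60) + g(-3)) = √(0 - 14/(-3)) = √(0 - 14*(-⅓)) = √(0 + 14/3) = √(14/3) = √42/3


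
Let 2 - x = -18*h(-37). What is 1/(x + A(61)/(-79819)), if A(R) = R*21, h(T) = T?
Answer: -79819/53001097 ≈ -0.0015060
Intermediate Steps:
A(R) = 21*R
x = -664 (x = 2 - (-18)*(-37) = 2 - 1*666 = 2 - 666 = -664)
1/(x + A(61)/(-79819)) = 1/(-664 + (21*61)/(-79819)) = 1/(-664 + 1281*(-1/79819)) = 1/(-664 - 1281/79819) = 1/(-53001097/79819) = -79819/53001097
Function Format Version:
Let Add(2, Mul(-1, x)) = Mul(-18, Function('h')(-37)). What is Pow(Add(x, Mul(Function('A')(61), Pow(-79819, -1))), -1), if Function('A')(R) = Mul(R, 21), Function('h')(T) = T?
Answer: Rational(-79819, 53001097) ≈ -0.0015060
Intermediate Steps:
Function('A')(R) = Mul(21, R)
x = -664 (x = Add(2, Mul(-1, Mul(-18, -37))) = Add(2, Mul(-1, 666)) = Add(2, -666) = -664)
Pow(Add(x, Mul(Function('A')(61), Pow(-79819, -1))), -1) = Pow(Add(-664, Mul(Mul(21, 61), Pow(-79819, -1))), -1) = Pow(Add(-664, Mul(1281, Rational(-1, 79819))), -1) = Pow(Add(-664, Rational(-1281, 79819)), -1) = Pow(Rational(-53001097, 79819), -1) = Rational(-79819, 53001097)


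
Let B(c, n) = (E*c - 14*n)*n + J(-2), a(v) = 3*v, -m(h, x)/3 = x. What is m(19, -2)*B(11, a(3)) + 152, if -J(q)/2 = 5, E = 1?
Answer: -6118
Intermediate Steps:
J(q) = -10 (J(q) = -2*5 = -10)
m(h, x) = -3*x
B(c, n) = -10 + n*(c - 14*n) (B(c, n) = (1*c - 14*n)*n - 10 = (c - 14*n)*n - 10 = n*(c - 14*n) - 10 = -10 + n*(c - 14*n))
m(19, -2)*B(11, a(3)) + 152 = (-3*(-2))*(-10 - 14*(3*3)² + 11*(3*3)) + 152 = 6*(-10 - 14*9² + 11*9) + 152 = 6*(-10 - 14*81 + 99) + 152 = 6*(-10 - 1134 + 99) + 152 = 6*(-1045) + 152 = -6270 + 152 = -6118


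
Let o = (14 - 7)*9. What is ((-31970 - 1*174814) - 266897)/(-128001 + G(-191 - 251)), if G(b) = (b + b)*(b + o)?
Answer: -473681/207035 ≈ -2.2879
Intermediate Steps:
o = 63 (o = 7*9 = 63)
G(b) = 2*b*(63 + b) (G(b) = (b + b)*(b + 63) = (2*b)*(63 + b) = 2*b*(63 + b))
((-31970 - 1*174814) - 266897)/(-128001 + G(-191 - 251)) = ((-31970 - 1*174814) - 266897)/(-128001 + 2*(-191 - 251)*(63 + (-191 - 251))) = ((-31970 - 174814) - 266897)/(-128001 + 2*(-442)*(63 - 442)) = (-206784 - 266897)/(-128001 + 2*(-442)*(-379)) = -473681/(-128001 + 335036) = -473681/207035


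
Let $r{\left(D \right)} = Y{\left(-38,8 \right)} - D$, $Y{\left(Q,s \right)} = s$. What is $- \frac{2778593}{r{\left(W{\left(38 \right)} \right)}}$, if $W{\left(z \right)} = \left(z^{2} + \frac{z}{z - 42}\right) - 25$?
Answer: $\frac{5557186}{2803} \approx 1982.6$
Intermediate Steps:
$W{\left(z \right)} = -25 + z^{2} + \frac{z}{-42 + z}$ ($W{\left(z \right)} = \left(z^{2} + \frac{z}{-42 + z}\right) - 25 = -25 + z^{2} + \frac{z}{-42 + z}$)
$r{\left(D \right)} = 8 - D$
$- \frac{2778593}{r{\left(W{\left(38 \right)} \right)}} = - \frac{2778593}{8 - \frac{1050 + 38^{3} - 42 \cdot 38^{2} - 912}{-42 + 38}} = - \frac{2778593}{8 - \frac{1050 + 54872 - 60648 - 912}{-4}} = - \frac{2778593}{8 - - \frac{1050 + 54872 - 60648 - 912}{4}} = - \frac{2778593}{8 - \left(- \frac{1}{4}\right) \left(-5638\right)} = - \frac{2778593}{8 - \frac{2819}{2}} = - \frac{2778593}{- \frac{2803}{2}} = \left(-2778593\right) \left(- \frac{2}{2803}\right) = \frac{5557186}{2803}$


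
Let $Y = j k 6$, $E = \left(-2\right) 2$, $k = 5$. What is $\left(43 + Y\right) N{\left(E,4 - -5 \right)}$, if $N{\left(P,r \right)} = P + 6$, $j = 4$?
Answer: $326$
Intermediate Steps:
$E = -4$
$N{\left(P,r \right)} = 6 + P$
$Y = 120$ ($Y = 4 \cdot 5 \cdot 6 = 20 \cdot 6 = 120$)
$\left(43 + Y\right) N{\left(E,4 - -5 \right)} = \left(43 + 120\right) \left(6 - 4\right) = 163 \cdot 2 = 326$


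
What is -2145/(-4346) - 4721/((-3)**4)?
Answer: -20343721/352026 ≈ -57.790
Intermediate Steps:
-2145/(-4346) - 4721/((-3)**4) = -2145*(-1/4346) - 4721/81 = 2145/4346 - 4721*1/81 = 2145/4346 - 4721/81 = -20343721/352026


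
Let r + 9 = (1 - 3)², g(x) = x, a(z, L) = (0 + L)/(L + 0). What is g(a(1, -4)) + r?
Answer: -4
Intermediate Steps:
a(z, L) = 1 (a(z, L) = L/L = 1)
r = -5 (r = -9 + (1 - 3)² = -9 + (-2)² = -9 + 4 = -5)
g(a(1, -4)) + r = 1 - 5 = -4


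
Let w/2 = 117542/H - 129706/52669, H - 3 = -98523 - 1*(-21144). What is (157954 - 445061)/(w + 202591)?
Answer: -9435902475792/6657983871479 ≈ -1.4172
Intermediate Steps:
H = -77376 (H = 3 + (-98523 - 1*(-21144)) = 3 + (-98523 + 21144) = 3 - 77379 = -77376)
w = -261725017/32865456 (w = 2*(117542/(-77376) - 129706/52669) = 2*(117542*(-1/77376) - 129706*1/52669) = 2*(-58771/38688 - 129706/52669) = 2*(-261725017/65730912) = -261725017/32865456 ≈ -7.9635)
(157954 - 445061)/(w + 202591) = (157954 - 445061)/(-261725017/32865456 + 202591) = -287107/6657983871479/32865456 = -287107*32865456/6657983871479 = -9435902475792/6657983871479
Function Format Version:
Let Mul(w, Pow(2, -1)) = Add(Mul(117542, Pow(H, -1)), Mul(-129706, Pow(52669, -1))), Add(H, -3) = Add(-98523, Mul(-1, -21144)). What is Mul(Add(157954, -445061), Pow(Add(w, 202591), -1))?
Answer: Rational(-9435902475792, 6657983871479) ≈ -1.4172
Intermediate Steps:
H = -77376 (H = Add(3, Add(-98523, Mul(-1, -21144))) = Add(3, Add(-98523, 21144)) = Add(3, -77379) = -77376)
w = Rational(-261725017, 32865456) (w = Mul(2, Add(Mul(117542, Pow(-77376, -1)), Mul(-129706, Pow(52669, -1)))) = Mul(2, Add(Mul(117542, Rational(-1, 77376)), Mul(-129706, Rational(1, 52669)))) = Mul(2, Add(Rational(-58771, 38688), Rational(-129706, 52669))) = Mul(2, Rational(-261725017, 65730912)) = Rational(-261725017, 32865456) ≈ -7.9635)
Mul(Add(157954, -445061), Pow(Add(w, 202591), -1)) = Mul(Add(157954, -445061), Pow(Add(Rational(-261725017, 32865456), 202591), -1)) = Mul(-287107, Pow(Rational(6657983871479, 32865456), -1)) = Mul(-287107, Rational(32865456, 6657983871479)) = Rational(-9435902475792, 6657983871479)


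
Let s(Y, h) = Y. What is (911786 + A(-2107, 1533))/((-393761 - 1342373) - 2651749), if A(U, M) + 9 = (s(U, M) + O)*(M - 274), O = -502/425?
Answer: 740529818/1864850275 ≈ 0.39710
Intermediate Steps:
O = -502/425 (O = -502*1/425 = -502/425 ≈ -1.1812)
A(U, M) = -9 + (-274 + M)*(-502/425 + U) (A(U, M) = -9 + (U - 502/425)*(M - 274) = -9 + (-502/425 + U)*(-274 + M) = -9 + (-274 + M)*(-502/425 + U))
(911786 + A(-2107, 1533))/((-393761 - 1342373) - 2651749) = (911786 + (133723/425 - 274*(-2107) - 502/425*1533 + 1533*(-2107)))/((-393761 - 1342373) - 2651749) = (911786 + (133723/425 + 577318 - 769566/425 - 3230031))/(-1736134 - 2651749) = (911786 - 1128038868/425)/(-4387883) = -740529818/425*(-1/4387883) = 740529818/1864850275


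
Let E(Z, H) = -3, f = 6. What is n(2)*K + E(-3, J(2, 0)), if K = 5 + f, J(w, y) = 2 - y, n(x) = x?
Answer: 19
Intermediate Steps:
K = 11 (K = 5 + 6 = 11)
n(2)*K + E(-3, J(2, 0)) = 2*11 - 3 = 22 - 3 = 19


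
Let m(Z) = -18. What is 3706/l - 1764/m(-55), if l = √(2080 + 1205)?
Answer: 98 + 3706*√365/1095 ≈ 162.66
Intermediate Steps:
l = 3*√365 (l = √3285 = 3*√365 ≈ 57.315)
3706/l - 1764/m(-55) = 3706/((3*√365)) - 1764/(-18) = 3706*(√365/1095) - 1764*(-1/18) = 3706*√365/1095 + 98 = 98 + 3706*√365/1095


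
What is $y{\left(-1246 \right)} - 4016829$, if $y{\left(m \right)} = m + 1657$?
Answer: $-4016418$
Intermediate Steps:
$y{\left(m \right)} = 1657 + m$
$y{\left(-1246 \right)} - 4016829 = \left(1657 - 1246\right) - 4016829 = 411 - 4016829 = -4016418$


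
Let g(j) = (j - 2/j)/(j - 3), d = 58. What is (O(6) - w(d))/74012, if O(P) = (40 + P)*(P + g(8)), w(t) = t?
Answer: 2893/740120 ≈ 0.0039088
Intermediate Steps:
g(j) = (j - 2/j)/(-3 + j)
O(P) = (40 + P)*(31/20 + P) (O(P) = (40 + P)*(P + (-2 + 8²)/(8*(-3 + 8))) = (40 + P)*(P + (⅛)*(-2 + 64)/5) = (40 + P)*(P + (⅛)*(⅕)*62) = (40 + P)*(P + 31/20) = (40 + P)*(31/20 + P))
(O(6) - w(d))/74012 = ((62 + 6² + (831/20)*6) - 1*58)/74012 = ((62 + 36 + 2493/10) - 58)*(1/74012) = (3473/10 - 58)*(1/74012) = (2893/10)*(1/74012) = 2893/740120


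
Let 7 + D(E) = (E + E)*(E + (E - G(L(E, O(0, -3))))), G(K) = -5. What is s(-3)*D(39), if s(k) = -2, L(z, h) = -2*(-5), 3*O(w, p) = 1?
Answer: -12934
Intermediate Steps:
O(w, p) = 1/3 (O(w, p) = (1/3)*1 = 1/3)
L(z, h) = 10
D(E) = -7 + 2*E*(5 + 2*E) (D(E) = -7 + (E + E)*(E + (E - 1*(-5))) = -7 + (2*E)*(E + (E + 5)) = -7 + (2*E)*(E + (5 + E)) = -7 + (2*E)*(5 + 2*E) = -7 + 2*E*(5 + 2*E))
s(-3)*D(39) = -2*(-7 + 4*39**2 + 10*39) = -2*(-7 + 4*1521 + 390) = -2*(-7 + 6084 + 390) = -2*6467 = -12934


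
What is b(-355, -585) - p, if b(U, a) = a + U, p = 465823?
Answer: -466763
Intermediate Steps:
b(U, a) = U + a
b(-355, -585) - p = (-355 - 585) - 1*465823 = -940 - 465823 = -466763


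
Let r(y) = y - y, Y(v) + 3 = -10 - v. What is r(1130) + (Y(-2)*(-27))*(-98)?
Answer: -29106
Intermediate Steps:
Y(v) = -13 - v (Y(v) = -3 + (-10 - v) = -13 - v)
r(y) = 0
r(1130) + (Y(-2)*(-27))*(-98) = 0 + ((-13 - 1*(-2))*(-27))*(-98) = 0 + ((-13 + 2)*(-27))*(-98) = 0 - 11*(-27)*(-98) = 0 + 297*(-98) = 0 - 29106 = -29106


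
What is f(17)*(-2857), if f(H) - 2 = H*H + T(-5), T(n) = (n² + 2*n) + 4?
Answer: -885670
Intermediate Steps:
T(n) = 4 + n² + 2*n
f(H) = 21 + H² (f(H) = 2 + (H*H + (4 + (-5)² + 2*(-5))) = 2 + (H² + (4 + 25 - 10)) = 2 + (H² + 19) = 2 + (19 + H²) = 21 + H²)
f(17)*(-2857) = (21 + 17²)*(-2857) = (21 + 289)*(-2857) = 310*(-2857) = -885670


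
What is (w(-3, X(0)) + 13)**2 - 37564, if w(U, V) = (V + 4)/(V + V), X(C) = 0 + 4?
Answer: -37368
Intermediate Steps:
X(C) = 4
w(U, V) = (4 + V)/(2*V) (w(U, V) = (4 + V)/((2*V)) = (4 + V)*(1/(2*V)) = (4 + V)/(2*V))
(w(-3, X(0)) + 13)**2 - 37564 = ((1/2)*(4 + 4)/4 + 13)**2 - 37564 = ((1/2)*(1/4)*8 + 13)**2 - 37564 = (1 + 13)**2 - 37564 = 14**2 - 37564 = 196 - 37564 = -37368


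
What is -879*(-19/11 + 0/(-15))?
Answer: 16701/11 ≈ 1518.3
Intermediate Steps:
-879*(-19/11 + 0/(-15)) = -879*(-19*1/11 + 0*(-1/15)) = -879*(-19/11 + 0) = -879*(-19/11) = 16701/11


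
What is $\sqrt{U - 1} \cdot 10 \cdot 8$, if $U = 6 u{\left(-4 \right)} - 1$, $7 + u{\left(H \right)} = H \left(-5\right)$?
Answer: $160 \sqrt{19} \approx 697.42$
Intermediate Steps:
$u{\left(H \right)} = -7 - 5 H$ ($u{\left(H \right)} = -7 + H \left(-5\right) = -7 - 5 H$)
$U = 77$ ($U = 6 \left(-7 - -20\right) - 1 = 6 \left(-7 + 20\right) - 1 = 6 \cdot 13 - 1 = 78 - 1 = 77$)
$\sqrt{U - 1} \cdot 10 \cdot 8 = \sqrt{77 - 1} \cdot 10 \cdot 8 = \sqrt{76} \cdot 10 \cdot 8 = 2 \sqrt{19} \cdot 10 \cdot 8 = 20 \sqrt{19} \cdot 8 = 160 \sqrt{19}$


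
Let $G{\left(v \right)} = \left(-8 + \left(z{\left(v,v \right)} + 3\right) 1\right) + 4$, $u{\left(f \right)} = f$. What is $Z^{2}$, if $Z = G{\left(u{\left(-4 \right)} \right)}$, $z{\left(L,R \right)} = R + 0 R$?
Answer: $25$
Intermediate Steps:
$z{\left(L,R \right)} = R$ ($z{\left(L,R \right)} = R + 0 = R$)
$G{\left(v \right)} = -1 + v$ ($G{\left(v \right)} = \left(-8 + \left(v + 3\right) 1\right) + 4 = \left(-8 + \left(3 + v\right) 1\right) + 4 = \left(-8 + \left(3 + v\right)\right) + 4 = \left(-5 + v\right) + 4 = -1 + v$)
$Z = -5$ ($Z = -1 - 4 = -5$)
$Z^{2} = \left(-5\right)^{2} = 25$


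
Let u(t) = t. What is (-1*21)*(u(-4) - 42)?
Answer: 966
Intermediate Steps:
(-1*21)*(u(-4) - 42) = (-1*21)*(-4 - 42) = -21*(-46) = 966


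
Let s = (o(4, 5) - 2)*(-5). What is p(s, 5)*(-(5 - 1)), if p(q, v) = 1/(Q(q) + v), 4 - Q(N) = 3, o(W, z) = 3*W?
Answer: -2/3 ≈ -0.66667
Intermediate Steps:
Q(N) = 1 (Q(N) = 4 - 1*3 = 4 - 3 = 1)
s = -50 (s = (3*4 - 2)*(-5) = (12 - 2)*(-5) = 10*(-5) = -50)
p(q, v) = 1/(1 + v)
p(s, 5)*(-(5 - 1)) = (-(5 - 1))/(1 + 5) = (-1*4)/6 = (1/6)*(-4) = -2/3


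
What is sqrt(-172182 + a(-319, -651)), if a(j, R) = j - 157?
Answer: I*sqrt(172658) ≈ 415.52*I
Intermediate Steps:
a(j, R) = -157 + j
sqrt(-172182 + a(-319, -651)) = sqrt(-172182 + (-157 - 319)) = sqrt(-172182 - 476) = sqrt(-172658) = I*sqrt(172658)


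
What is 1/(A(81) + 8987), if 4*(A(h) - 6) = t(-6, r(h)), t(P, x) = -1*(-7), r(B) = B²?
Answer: 4/35979 ≈ 0.00011118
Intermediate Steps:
t(P, x) = 7
A(h) = 31/4 (A(h) = 6 + (¼)*7 = 6 + 7/4 = 31/4)
1/(A(81) + 8987) = 1/(31/4 + 8987) = 1/(35979/4) = 4/35979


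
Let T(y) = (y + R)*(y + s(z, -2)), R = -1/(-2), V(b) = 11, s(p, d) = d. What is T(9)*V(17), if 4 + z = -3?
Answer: 1463/2 ≈ 731.50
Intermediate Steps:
z = -7 (z = -4 - 3 = -7)
R = ½ (R = -½*(-1) = ½ ≈ 0.50000)
T(y) = (½ + y)*(-2 + y) (T(y) = (y + ½)*(y - 2) = (½ + y)*(-2 + y))
T(9)*V(17) = (-1 + 9² - 3/2*9)*11 = (-1 + 81 - 27/2)*11 = (133/2)*11 = 1463/2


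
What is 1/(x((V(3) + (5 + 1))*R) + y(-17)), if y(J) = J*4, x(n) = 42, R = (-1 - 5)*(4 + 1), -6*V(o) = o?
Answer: -1/26 ≈ -0.038462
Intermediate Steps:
V(o) = -o/6
R = -30 (R = -6*5 = -30)
y(J) = 4*J
1/(x((V(3) + (5 + 1))*R) + y(-17)) = 1/(42 + 4*(-17)) = 1/(42 - 68) = 1/(-26) = -1/26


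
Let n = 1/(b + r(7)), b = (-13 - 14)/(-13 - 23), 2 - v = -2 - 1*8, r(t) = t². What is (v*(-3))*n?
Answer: -144/199 ≈ -0.72362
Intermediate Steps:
v = 12 (v = 2 - (-2 - 1*8) = 2 - (-2 - 8) = 2 - 1*(-10) = 2 + 10 = 12)
b = ¾ (b = -27/(-36) = -27*(-1/36) = ¾ ≈ 0.75000)
n = 4/199 (n = 1/(¾ + 7²) = 1/(¾ + 49) = 1/(199/4) = 4/199 ≈ 0.020101)
(v*(-3))*n = (12*(-3))*(4/199) = -36*4/199 = -144/199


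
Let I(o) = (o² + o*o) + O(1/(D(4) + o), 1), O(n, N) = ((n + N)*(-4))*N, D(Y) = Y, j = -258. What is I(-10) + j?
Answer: -184/3 ≈ -61.333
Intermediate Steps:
O(n, N) = N*(-4*N - 4*n) (O(n, N) = ((N + n)*(-4))*N = (-4*N - 4*n)*N = N*(-4*N - 4*n))
I(o) = -4 - 4/(4 + o) + 2*o² (I(o) = (o² + o*o) - 4*1*(1 + 1/(4 + o)) = (o² + o²) + (-4 - 4/(4 + o)) = 2*o² + (-4 - 4/(4 + o)) = -4 - 4/(4 + o) + 2*o²)
I(-10) + j = 2*(-2 + (-2 + (-10)²)*(4 - 10))/(4 - 10) - 258 = 2*(-2 + (-2 + 100)*(-6))/(-6) - 258 = 2*(-⅙)*(-2 + 98*(-6)) - 258 = 2*(-⅙)*(-2 - 588) - 258 = 2*(-⅙)*(-590) - 258 = 590/3 - 258 = -184/3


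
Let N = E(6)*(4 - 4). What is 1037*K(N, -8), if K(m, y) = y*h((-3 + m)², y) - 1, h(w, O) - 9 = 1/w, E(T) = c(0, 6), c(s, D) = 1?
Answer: -689605/9 ≈ -76623.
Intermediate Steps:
E(T) = 1
N = 0 (N = 1*(4 - 4) = 1*0 = 0)
h(w, O) = 9 + 1/w
K(m, y) = -1 + y*(9 + (-3 + m)⁻²) (K(m, y) = y*(9 + 1/((-3 + m)²)) - 1 = y*(9 + (-3 + m)⁻²) - 1 = -1 + y*(9 + (-3 + m)⁻²))
1037*K(N, -8) = 1037*(-1 + 9*(-8) - 8/(-3 + 0)²) = 1037*(-1 - 72 - 8/(-3)²) = 1037*(-1 - 72 - 8*⅑) = 1037*(-1 - 72 - 8/9) = 1037*(-665/9) = -689605/9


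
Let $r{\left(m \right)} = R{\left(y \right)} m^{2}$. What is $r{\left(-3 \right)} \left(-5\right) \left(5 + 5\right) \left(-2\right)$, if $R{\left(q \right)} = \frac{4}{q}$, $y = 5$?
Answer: $720$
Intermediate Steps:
$r{\left(m \right)} = \frac{4 m^{2}}{5}$ ($r{\left(m \right)} = \frac{4}{5} m^{2} = 4 \cdot \frac{1}{5} m^{2} = \frac{4 m^{2}}{5}$)
$r{\left(-3 \right)} \left(-5\right) \left(5 + 5\right) \left(-2\right) = \frac{4 \left(-3\right)^{2}}{5} \left(-5\right) \left(5 + 5\right) \left(-2\right) = \frac{4}{5} \cdot 9 \left(-5\right) 10 \left(-2\right) = \frac{36}{5} \left(-5\right) \left(-20\right) = \left(-36\right) \left(-20\right) = 720$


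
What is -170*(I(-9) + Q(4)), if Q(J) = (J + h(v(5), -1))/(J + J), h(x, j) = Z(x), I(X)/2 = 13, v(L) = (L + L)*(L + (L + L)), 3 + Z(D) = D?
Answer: -30515/4 ≈ -7628.8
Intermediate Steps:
Z(D) = -3 + D
v(L) = 6*L**2 (v(L) = (2*L)*(L + 2*L) = (2*L)*(3*L) = 6*L**2)
I(X) = 26 (I(X) = 2*13 = 26)
h(x, j) = -3 + x
Q(J) = (147 + J)/(2*J) (Q(J) = (J + (-3 + 6*5**2))/(J + J) = (J + (-3 + 6*25))/((2*J)) = (J + (-3 + 150))*(1/(2*J)) = (J + 147)*(1/(2*J)) = (147 + J)*(1/(2*J)) = (147 + J)/(2*J))
-170*(I(-9) + Q(4)) = -170*(26 + (1/2)*(147 + 4)/4) = -170*(26 + (1/2)*(1/4)*151) = -170*(26 + 151/8) = -170*359/8 = -30515/4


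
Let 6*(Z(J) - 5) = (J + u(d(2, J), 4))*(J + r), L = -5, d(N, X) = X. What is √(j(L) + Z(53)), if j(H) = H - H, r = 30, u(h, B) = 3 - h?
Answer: √186/2 ≈ 6.8191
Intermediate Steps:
Z(J) = 20 + J/2 (Z(J) = 5 + ((J + (3 - J))*(J + 30))/6 = 5 + (3*(30 + J))/6 = 5 + (90 + 3*J)/6 = 5 + (15 + J/2) = 20 + J/2)
j(H) = 0
√(j(L) + Z(53)) = √(0 + (20 + (½)*53)) = √(0 + (20 + 53/2)) = √(0 + 93/2) = √(93/2) = √186/2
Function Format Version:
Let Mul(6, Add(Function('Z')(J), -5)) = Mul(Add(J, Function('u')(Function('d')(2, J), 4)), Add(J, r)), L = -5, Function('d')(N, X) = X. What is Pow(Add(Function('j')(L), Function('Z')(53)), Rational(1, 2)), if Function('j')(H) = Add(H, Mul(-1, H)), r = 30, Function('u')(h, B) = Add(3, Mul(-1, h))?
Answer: Mul(Rational(1, 2), Pow(186, Rational(1, 2))) ≈ 6.8191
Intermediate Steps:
Function('Z')(J) = Add(20, Mul(Rational(1, 2), J)) (Function('Z')(J) = Add(5, Mul(Rational(1, 6), Mul(Add(J, Add(3, Mul(-1, J))), Add(J, 30)))) = Add(5, Mul(Rational(1, 6), Mul(3, Add(30, J)))) = Add(5, Mul(Rational(1, 6), Add(90, Mul(3, J)))) = Add(5, Add(15, Mul(Rational(1, 2), J))) = Add(20, Mul(Rational(1, 2), J)))
Function('j')(H) = 0
Pow(Add(Function('j')(L), Function('Z')(53)), Rational(1, 2)) = Pow(Add(0, Add(20, Mul(Rational(1, 2), 53))), Rational(1, 2)) = Pow(Add(0, Add(20, Rational(53, 2))), Rational(1, 2)) = Pow(Add(0, Rational(93, 2)), Rational(1, 2)) = Pow(Rational(93, 2), Rational(1, 2)) = Mul(Rational(1, 2), Pow(186, Rational(1, 2)))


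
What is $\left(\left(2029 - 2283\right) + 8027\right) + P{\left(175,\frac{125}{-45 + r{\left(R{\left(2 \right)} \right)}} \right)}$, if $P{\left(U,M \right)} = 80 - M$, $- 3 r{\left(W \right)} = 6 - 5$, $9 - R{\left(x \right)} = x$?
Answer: $\frac{1068383}{136} \approx 7855.8$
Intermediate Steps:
$R{\left(x \right)} = 9 - x$
$r{\left(W \right)} = - \frac{1}{3}$ ($r{\left(W \right)} = - \frac{6 - 5}{3} = \left(- \frac{1}{3}\right) 1 = - \frac{1}{3}$)
$\left(\left(2029 - 2283\right) + 8027\right) + P{\left(175,\frac{125}{-45 + r{\left(R{\left(2 \right)} \right)}} \right)} = \left(\left(2029 - 2283\right) + 8027\right) + \left(80 - \frac{125}{-45 - \frac{1}{3}}\right) = \left(-254 + 8027\right) + \left(80 - \frac{125}{- \frac{136}{3}}\right) = 7773 + \left(80 - 125 \left(- \frac{3}{136}\right)\right) = 7773 + \left(80 - - \frac{375}{136}\right) = 7773 + \left(80 + \frac{375}{136}\right) = 7773 + \frac{11255}{136} = \frac{1068383}{136}$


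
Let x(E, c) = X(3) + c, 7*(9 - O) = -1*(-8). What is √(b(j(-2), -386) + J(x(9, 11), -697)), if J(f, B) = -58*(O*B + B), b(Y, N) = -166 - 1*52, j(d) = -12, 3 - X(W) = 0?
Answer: √17534202/7 ≈ 598.20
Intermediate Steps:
X(W) = 3 (X(W) = 3 - 1*0 = 3 + 0 = 3)
O = 55/7 (O = 9 - (-1)*(-8)/7 = 9 - ⅐*8 = 9 - 8/7 = 55/7 ≈ 7.8571)
b(Y, N) = -218 (b(Y, N) = -166 - 52 = -218)
x(E, c) = 3 + c
J(f, B) = -3596*B/7 (J(f, B) = -58*(55*B/7 + B) = -3596*B/7)
√(b(j(-2), -386) + J(x(9, 11), -697)) = √(-218 - 3596/7*(-697)) = √(-218 + 2506412/7) = √(2504886/7) = √17534202/7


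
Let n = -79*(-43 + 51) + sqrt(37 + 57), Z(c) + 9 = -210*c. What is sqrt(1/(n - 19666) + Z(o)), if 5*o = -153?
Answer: sqrt(6417 - 1/(20298 - sqrt(94))) ≈ 80.106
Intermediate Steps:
o = -153/5 (o = (1/5)*(-153) = -153/5 ≈ -30.600)
Z(c) = -9 - 210*c
n = -632 + sqrt(94) (n = -79*8 + sqrt(94) = -632 + sqrt(94) ≈ -622.30)
sqrt(1/(n - 19666) + Z(o)) = sqrt(1/((-632 + sqrt(94)) - 19666) + (-9 - 210*(-153/5))) = sqrt(1/(-20298 + sqrt(94)) + (-9 + 6426)) = sqrt(1/(-20298 + sqrt(94)) + 6417) = sqrt(6417 + 1/(-20298 + sqrt(94)))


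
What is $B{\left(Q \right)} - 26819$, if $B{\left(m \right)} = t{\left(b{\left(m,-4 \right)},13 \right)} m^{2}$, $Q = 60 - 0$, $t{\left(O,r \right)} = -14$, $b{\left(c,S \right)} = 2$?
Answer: $-77219$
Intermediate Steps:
$Q = 60$ ($Q = 60 + 0 = 60$)
$B{\left(m \right)} = - 14 m^{2}$
$B{\left(Q \right)} - 26819 = - 14 \cdot 60^{2} - 26819 = \left(-14\right) 3600 - 26819 = -50400 - 26819 = -77219$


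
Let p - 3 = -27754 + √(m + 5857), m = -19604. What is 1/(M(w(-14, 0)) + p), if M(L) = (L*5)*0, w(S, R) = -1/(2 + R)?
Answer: -27751/770131748 - I*√13747/770131748 ≈ -3.6034e-5 - 1.5224e-7*I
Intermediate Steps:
p = -27751 + I*√13747 (p = 3 + (-27754 + √(-19604 + 5857)) = 3 + (-27754 + √(-13747)) = 3 + (-27754 + I*√13747) = -27751 + I*√13747 ≈ -27751.0 + 117.25*I)
M(L) = 0 (M(L) = (5*L)*0 = 0)
1/(M(w(-14, 0)) + p) = 1/(0 + (-27751 + I*√13747)) = 1/(-27751 + I*√13747)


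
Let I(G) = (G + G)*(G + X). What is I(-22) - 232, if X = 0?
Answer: 736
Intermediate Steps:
I(G) = 2*G² (I(G) = (G + G)*(G + 0) = (2*G)*G = 2*G²)
I(-22) - 232 = 2*(-22)² - 232 = 2*484 - 232 = 968 - 232 = 736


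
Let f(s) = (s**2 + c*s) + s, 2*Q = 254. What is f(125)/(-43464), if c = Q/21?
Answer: -346625/912744 ≈ -0.37976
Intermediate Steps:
Q = 127 (Q = (1/2)*254 = 127)
c = 127/21 ≈ 6.0476
f(s) = s**2 + 148*s/21 (f(s) = (s**2 + 127*s/21) + s = s**2 + 148*s/21)
f(125)/(-43464) = ((1/21)*125*(148 + 21*125))/(-43464) = ((1/21)*125*(148 + 2625))*(-1/43464) = ((1/21)*125*2773)*(-1/43464) = (346625/21)*(-1/43464) = -346625/912744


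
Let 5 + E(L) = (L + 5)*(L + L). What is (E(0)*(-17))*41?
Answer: 3485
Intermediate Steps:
E(L) = -5 + 2*L*(5 + L) (E(L) = -5 + (L + 5)*(L + L) = -5 + (5 + L)*(2*L) = -5 + 2*L*(5 + L))
(E(0)*(-17))*41 = ((-5 + 2*0² + 10*0)*(-17))*41 = ((-5 + 2*0 + 0)*(-17))*41 = ((-5 + 0 + 0)*(-17))*41 = -5*(-17)*41 = 85*41 = 3485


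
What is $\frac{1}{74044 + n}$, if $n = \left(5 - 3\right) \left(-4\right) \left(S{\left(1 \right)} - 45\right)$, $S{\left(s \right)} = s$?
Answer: $\frac{1}{74396} \approx 1.3442 \cdot 10^{-5}$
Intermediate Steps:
$n = 352$ ($n = \left(5 - 3\right) \left(-4\right) \left(1 - 45\right) = 2 \left(-4\right) \left(-44\right) = \left(-8\right) \left(-44\right) = 352$)
$\frac{1}{74044 + n} = \frac{1}{74044 + 352} = \frac{1}{74396}$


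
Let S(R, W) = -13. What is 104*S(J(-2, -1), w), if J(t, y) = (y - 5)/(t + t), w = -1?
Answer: -1352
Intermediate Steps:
J(t, y) = (-5 + y)/(2*t) (J(t, y) = (-5 + y)/((2*t)) = (-5 + y)*(1/(2*t)) = (-5 + y)/(2*t))
104*S(J(-2, -1), w) = 104*(-13) = -1352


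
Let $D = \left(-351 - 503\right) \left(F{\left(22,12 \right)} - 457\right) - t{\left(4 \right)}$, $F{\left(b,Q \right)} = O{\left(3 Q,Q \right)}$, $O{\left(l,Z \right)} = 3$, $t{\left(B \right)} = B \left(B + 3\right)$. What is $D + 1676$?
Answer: $389364$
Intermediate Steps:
$t{\left(B \right)} = B \left(3 + B\right)$
$F{\left(b,Q \right)} = 3$
$D = 387688$ ($D = \left(-351 - 503\right) \left(3 - 457\right) - 4 \left(3 + 4\right) = \left(-854\right) \left(-454\right) - 4 \cdot 7 = 387716 - 28 = 387688$)
$D + 1676 = 387688 + 1676 = 389364$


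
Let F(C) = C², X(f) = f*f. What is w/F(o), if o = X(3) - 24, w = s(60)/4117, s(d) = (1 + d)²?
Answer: 3721/926325 ≈ 0.0040170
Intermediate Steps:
X(f) = f²
w = 3721/4117 (w = (1 + 60)²/4117 = 61²*(1/4117) = 3721*(1/4117) = 3721/4117 ≈ 0.90381)
o = -15 (o = 3² - 24 = 9 - 24 = -15)
w/F(o) = 3721/(4117*((-15)²)) = (3721/4117)/225 = (3721/4117)*(1/225) = 3721/926325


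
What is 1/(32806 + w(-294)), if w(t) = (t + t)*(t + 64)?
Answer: 1/168046 ≈ 5.9508e-6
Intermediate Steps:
w(t) = 2*t*(64 + t) (w(t) = (2*t)*(64 + t) = 2*t*(64 + t))
1/(32806 + w(-294)) = 1/(32806 + 2*(-294)*(64 - 294)) = 1/(32806 + 2*(-294)*(-230)) = 1/(32806 + 135240) = 1/168046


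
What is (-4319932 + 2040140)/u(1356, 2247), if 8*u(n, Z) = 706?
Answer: -9119168/353 ≈ -25833.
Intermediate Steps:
u(n, Z) = 353/4 (u(n, Z) = (⅛)*706 = 353/4)
(-4319932 + 2040140)/u(1356, 2247) = (-4319932 + 2040140)/(353/4) = -2279792*4/353 = -9119168/353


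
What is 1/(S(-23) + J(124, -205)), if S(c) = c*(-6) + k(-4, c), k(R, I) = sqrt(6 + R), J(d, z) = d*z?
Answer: -12641/319589761 - sqrt(2)/639179522 ≈ -3.9556e-5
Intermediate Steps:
S(c) = sqrt(2) - 6*c (S(c) = c*(-6) + sqrt(6 - 4) = -6*c + sqrt(2) = sqrt(2) - 6*c)
1/(S(-23) + J(124, -205)) = 1/((sqrt(2) - 6*(-23)) + 124*(-205)) = 1/((sqrt(2) + 138) - 25420) = 1/((138 + sqrt(2)) - 25420) = 1/(-25282 + sqrt(2))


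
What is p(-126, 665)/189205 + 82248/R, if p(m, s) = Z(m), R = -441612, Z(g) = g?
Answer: -1301447996/6962933205 ≈ -0.18691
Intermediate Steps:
p(m, s) = m
p(-126, 665)/189205 + 82248/R = -126/189205 + 82248/(-441612) = -126*1/189205 + 82248*(-1/441612) = -126/189205 - 6854/36801 = -1301447996/6962933205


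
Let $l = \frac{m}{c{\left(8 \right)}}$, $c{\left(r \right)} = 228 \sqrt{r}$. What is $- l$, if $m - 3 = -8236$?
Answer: $\frac{8233 \sqrt{2}}{912} \approx 12.767$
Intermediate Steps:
$m = -8233$ ($m = 3 - 8236 = -8233$)
$l = - \frac{8233 \sqrt{2}}{912}$ ($l = - \frac{8233}{228 \sqrt{8}} = - \frac{8233}{228 \cdot 2 \sqrt{2}} = - \frac{8233}{456 \sqrt{2}} = - 8233 \frac{\sqrt{2}}{912} = - \frac{8233 \sqrt{2}}{912} \approx -12.767$)
$- l = - \frac{\left(-8233\right) \sqrt{2}}{912} = \frac{8233 \sqrt{2}}{912}$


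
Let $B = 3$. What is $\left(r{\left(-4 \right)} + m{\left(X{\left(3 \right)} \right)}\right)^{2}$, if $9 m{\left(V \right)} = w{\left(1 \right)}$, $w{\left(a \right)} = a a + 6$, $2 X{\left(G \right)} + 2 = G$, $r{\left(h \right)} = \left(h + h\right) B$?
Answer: $\frac{43681}{81} \approx 539.27$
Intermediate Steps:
$r{\left(h \right)} = 6 h$ ($r{\left(h \right)} = \left(h + h\right) 3 = 2 h 3 = 6 h$)
$X{\left(G \right)} = -1 + \frac{G}{2}$
$w{\left(a \right)} = 6 + a^{2}$ ($w{\left(a \right)} = a^{2} + 6 = 6 + a^{2}$)
$m{\left(V \right)} = \frac{7}{9}$ ($m{\left(V \right)} = \frac{6 + 1^{2}}{9} = \frac{6 + 1}{9} = \frac{1}{9} \cdot 7 = \frac{7}{9}$)
$\left(r{\left(-4 \right)} + m{\left(X{\left(3 \right)} \right)}\right)^{2} = \left(6 \left(-4\right) + \frac{7}{9}\right)^{2} = \left(-24 + \frac{7}{9}\right)^{2} = \left(- \frac{209}{9}\right)^{2} = \frac{43681}{81}$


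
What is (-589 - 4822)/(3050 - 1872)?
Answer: -5411/1178 ≈ -4.5934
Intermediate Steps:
(-589 - 4822)/(3050 - 1872) = -5411/1178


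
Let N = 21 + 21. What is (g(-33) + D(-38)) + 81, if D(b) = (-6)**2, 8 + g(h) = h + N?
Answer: 118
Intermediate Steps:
N = 42
g(h) = 34 + h (g(h) = -8 + (h + 42) = -8 + (42 + h) = 34 + h)
D(b) = 36
(g(-33) + D(-38)) + 81 = ((34 - 33) + 36) + 81 = (1 + 36) + 81 = 37 + 81 = 118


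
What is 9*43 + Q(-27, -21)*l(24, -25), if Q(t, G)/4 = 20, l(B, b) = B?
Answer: 2307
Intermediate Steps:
Q(t, G) = 80 (Q(t, G) = 4*20 = 80)
9*43 + Q(-27, -21)*l(24, -25) = 9*43 + 80*24 = 387 + 1920 = 2307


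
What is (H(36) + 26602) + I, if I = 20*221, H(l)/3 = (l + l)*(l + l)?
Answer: 46574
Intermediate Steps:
H(l) = 12*l**2 (H(l) = 3*((l + l)*(l + l)) = 3*((2*l)*(2*l)) = 3*(4*l**2) = 12*l**2)
I = 4420
(H(36) + 26602) + I = (12*36**2 + 26602) + 4420 = (12*1296 + 26602) + 4420 = (15552 + 26602) + 4420 = 42154 + 4420 = 46574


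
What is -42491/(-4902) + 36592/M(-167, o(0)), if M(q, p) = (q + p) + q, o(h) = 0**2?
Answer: -82590995/818634 ≈ -100.89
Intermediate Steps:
o(h) = 0
M(q, p) = p + 2*q (M(q, p) = (p + q) + q = p + 2*q)
-42491/(-4902) + 36592/M(-167, o(0)) = -42491/(-4902) + 36592/(0 + 2*(-167)) = -42491*(-1/4902) + 36592/(0 - 334) = 42491/4902 + 36592/(-334) = 42491/4902 + 36592*(-1/334) = 42491/4902 - 18296/167 = -82590995/818634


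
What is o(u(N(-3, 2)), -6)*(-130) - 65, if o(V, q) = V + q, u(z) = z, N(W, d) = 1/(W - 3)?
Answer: 2210/3 ≈ 736.67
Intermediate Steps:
N(W, d) = 1/(-3 + W)
o(u(N(-3, 2)), -6)*(-130) - 65 = (1/(-3 - 3) - 6)*(-130) - 65 = (1/(-6) - 6)*(-130) - 65 = (-1/6 - 6)*(-130) - 65 = -37/6*(-130) - 65 = 2405/3 - 65 = 2210/3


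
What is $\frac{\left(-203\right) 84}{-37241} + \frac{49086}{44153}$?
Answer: $\frac{2580908682}{1644301873} \approx 1.5696$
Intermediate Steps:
$\frac{\left(-203\right) 84}{-37241} + \frac{49086}{44153} = \left(-17052\right) \left(- \frac{1}{37241}\right) + 49086 \cdot \frac{1}{44153} = \frac{17052}{37241} + \frac{49086}{44153} = \frac{2580908682}{1644301873}$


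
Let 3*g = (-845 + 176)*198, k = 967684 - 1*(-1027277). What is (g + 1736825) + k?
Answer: 3687632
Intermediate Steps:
k = 1994961 (k = 967684 + 1027277 = 1994961)
g = -44154 (g = ((-845 + 176)*198)/3 = (-669*198)/3 = (⅓)*(-132462) = -44154)
(g + 1736825) + k = (-44154 + 1736825) + 1994961 = 1692671 + 1994961 = 3687632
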